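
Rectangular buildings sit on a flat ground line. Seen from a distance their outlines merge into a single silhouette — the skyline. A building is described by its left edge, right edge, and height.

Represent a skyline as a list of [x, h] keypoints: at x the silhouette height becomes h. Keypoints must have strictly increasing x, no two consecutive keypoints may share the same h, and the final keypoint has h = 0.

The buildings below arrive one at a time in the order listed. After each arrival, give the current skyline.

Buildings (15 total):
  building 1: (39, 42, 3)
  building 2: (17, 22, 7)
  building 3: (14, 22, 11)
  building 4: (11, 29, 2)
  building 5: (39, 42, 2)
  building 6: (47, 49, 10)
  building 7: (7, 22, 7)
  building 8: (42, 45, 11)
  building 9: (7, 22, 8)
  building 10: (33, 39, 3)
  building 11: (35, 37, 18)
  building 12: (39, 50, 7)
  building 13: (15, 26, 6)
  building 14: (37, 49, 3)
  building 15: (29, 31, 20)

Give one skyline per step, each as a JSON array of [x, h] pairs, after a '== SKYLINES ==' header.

== SKYLINES ==
[[39,3],[42,0]]
[[17,7],[22,0],[39,3],[42,0]]
[[14,11],[22,0],[39,3],[42,0]]
[[11,2],[14,11],[22,2],[29,0],[39,3],[42,0]]
[[11,2],[14,11],[22,2],[29,0],[39,3],[42,0]]
[[11,2],[14,11],[22,2],[29,0],[39,3],[42,0],[47,10],[49,0]]
[[7,7],[14,11],[22,2],[29,0],[39,3],[42,0],[47,10],[49,0]]
[[7,7],[14,11],[22,2],[29,0],[39,3],[42,11],[45,0],[47,10],[49,0]]
[[7,8],[14,11],[22,2],[29,0],[39,3],[42,11],[45,0],[47,10],[49,0]]
[[7,8],[14,11],[22,2],[29,0],[33,3],[42,11],[45,0],[47,10],[49,0]]
[[7,8],[14,11],[22,2],[29,0],[33,3],[35,18],[37,3],[42,11],[45,0],[47,10],[49,0]]
[[7,8],[14,11],[22,2],[29,0],[33,3],[35,18],[37,3],[39,7],[42,11],[45,7],[47,10],[49,7],[50,0]]
[[7,8],[14,11],[22,6],[26,2],[29,0],[33,3],[35,18],[37,3],[39,7],[42,11],[45,7],[47,10],[49,7],[50,0]]
[[7,8],[14,11],[22,6],[26,2],[29,0],[33,3],[35,18],[37,3],[39,7],[42,11],[45,7],[47,10],[49,7],[50,0]]
[[7,8],[14,11],[22,6],[26,2],[29,20],[31,0],[33,3],[35,18],[37,3],[39,7],[42,11],[45,7],[47,10],[49,7],[50,0]]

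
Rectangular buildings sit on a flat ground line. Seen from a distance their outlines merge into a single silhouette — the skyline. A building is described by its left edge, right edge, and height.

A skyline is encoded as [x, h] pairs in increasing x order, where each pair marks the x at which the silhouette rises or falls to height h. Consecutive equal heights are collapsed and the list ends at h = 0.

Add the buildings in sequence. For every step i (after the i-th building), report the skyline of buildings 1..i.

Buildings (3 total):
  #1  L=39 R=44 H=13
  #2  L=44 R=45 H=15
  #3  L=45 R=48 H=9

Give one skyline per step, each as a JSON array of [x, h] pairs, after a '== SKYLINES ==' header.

== SKYLINES ==
[[39,13],[44,0]]
[[39,13],[44,15],[45,0]]
[[39,13],[44,15],[45,9],[48,0]]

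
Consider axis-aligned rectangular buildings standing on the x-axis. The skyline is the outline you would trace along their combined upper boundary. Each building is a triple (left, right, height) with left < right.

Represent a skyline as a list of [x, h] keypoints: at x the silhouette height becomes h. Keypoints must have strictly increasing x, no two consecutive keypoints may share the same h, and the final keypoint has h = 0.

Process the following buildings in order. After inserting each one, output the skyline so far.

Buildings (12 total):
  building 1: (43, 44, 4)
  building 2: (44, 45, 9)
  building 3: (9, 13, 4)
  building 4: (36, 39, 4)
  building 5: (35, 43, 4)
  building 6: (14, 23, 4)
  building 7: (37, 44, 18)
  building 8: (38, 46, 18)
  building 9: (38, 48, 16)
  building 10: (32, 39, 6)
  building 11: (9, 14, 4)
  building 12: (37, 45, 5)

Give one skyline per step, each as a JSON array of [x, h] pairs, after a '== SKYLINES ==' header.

== SKYLINES ==
[[43,4],[44,0]]
[[43,4],[44,9],[45,0]]
[[9,4],[13,0],[43,4],[44,9],[45,0]]
[[9,4],[13,0],[36,4],[39,0],[43,4],[44,9],[45,0]]
[[9,4],[13,0],[35,4],[44,9],[45,0]]
[[9,4],[13,0],[14,4],[23,0],[35,4],[44,9],[45,0]]
[[9,4],[13,0],[14,4],[23,0],[35,4],[37,18],[44,9],[45,0]]
[[9,4],[13,0],[14,4],[23,0],[35,4],[37,18],[46,0]]
[[9,4],[13,0],[14,4],[23,0],[35,4],[37,18],[46,16],[48,0]]
[[9,4],[13,0],[14,4],[23,0],[32,6],[37,18],[46,16],[48,0]]
[[9,4],[23,0],[32,6],[37,18],[46,16],[48,0]]
[[9,4],[23,0],[32,6],[37,18],[46,16],[48,0]]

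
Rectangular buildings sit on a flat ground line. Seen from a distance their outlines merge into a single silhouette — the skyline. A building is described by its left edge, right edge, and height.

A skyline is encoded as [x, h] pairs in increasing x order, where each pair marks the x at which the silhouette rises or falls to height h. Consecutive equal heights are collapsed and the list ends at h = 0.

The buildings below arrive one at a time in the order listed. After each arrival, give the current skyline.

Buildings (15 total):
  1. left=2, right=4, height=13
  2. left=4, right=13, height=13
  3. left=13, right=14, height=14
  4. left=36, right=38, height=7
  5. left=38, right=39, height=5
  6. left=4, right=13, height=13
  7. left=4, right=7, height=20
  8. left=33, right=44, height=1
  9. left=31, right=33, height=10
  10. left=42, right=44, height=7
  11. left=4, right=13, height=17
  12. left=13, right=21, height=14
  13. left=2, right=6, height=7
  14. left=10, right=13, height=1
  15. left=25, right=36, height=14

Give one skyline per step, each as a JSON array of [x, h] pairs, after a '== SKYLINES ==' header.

== SKYLINES ==
[[2,13],[4,0]]
[[2,13],[13,0]]
[[2,13],[13,14],[14,0]]
[[2,13],[13,14],[14,0],[36,7],[38,0]]
[[2,13],[13,14],[14,0],[36,7],[38,5],[39,0]]
[[2,13],[13,14],[14,0],[36,7],[38,5],[39,0]]
[[2,13],[4,20],[7,13],[13,14],[14,0],[36,7],[38,5],[39,0]]
[[2,13],[4,20],[7,13],[13,14],[14,0],[33,1],[36,7],[38,5],[39,1],[44,0]]
[[2,13],[4,20],[7,13],[13,14],[14,0],[31,10],[33,1],[36,7],[38,5],[39,1],[44,0]]
[[2,13],[4,20],[7,13],[13,14],[14,0],[31,10],[33,1],[36,7],[38,5],[39,1],[42,7],[44,0]]
[[2,13],[4,20],[7,17],[13,14],[14,0],[31,10],[33,1],[36,7],[38,5],[39,1],[42,7],[44,0]]
[[2,13],[4,20],[7,17],[13,14],[21,0],[31,10],[33,1],[36,7],[38,5],[39,1],[42,7],[44,0]]
[[2,13],[4,20],[7,17],[13,14],[21,0],[31,10],[33,1],[36,7],[38,5],[39,1],[42,7],[44,0]]
[[2,13],[4,20],[7,17],[13,14],[21,0],[31,10],[33,1],[36,7],[38,5],[39,1],[42,7],[44,0]]
[[2,13],[4,20],[7,17],[13,14],[21,0],[25,14],[36,7],[38,5],[39,1],[42,7],[44,0]]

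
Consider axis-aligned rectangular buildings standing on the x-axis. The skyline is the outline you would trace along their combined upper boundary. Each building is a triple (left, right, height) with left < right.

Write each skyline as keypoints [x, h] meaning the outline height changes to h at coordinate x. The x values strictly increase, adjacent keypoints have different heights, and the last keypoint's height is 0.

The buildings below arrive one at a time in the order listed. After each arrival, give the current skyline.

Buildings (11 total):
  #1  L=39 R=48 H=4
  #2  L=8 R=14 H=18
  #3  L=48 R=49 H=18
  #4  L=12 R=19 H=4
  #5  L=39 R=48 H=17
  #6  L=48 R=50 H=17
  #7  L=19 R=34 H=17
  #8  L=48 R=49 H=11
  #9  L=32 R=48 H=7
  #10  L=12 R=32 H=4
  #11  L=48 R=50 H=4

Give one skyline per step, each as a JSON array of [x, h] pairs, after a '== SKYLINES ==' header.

== SKYLINES ==
[[39,4],[48,0]]
[[8,18],[14,0],[39,4],[48,0]]
[[8,18],[14,0],[39,4],[48,18],[49,0]]
[[8,18],[14,4],[19,0],[39,4],[48,18],[49,0]]
[[8,18],[14,4],[19,0],[39,17],[48,18],[49,0]]
[[8,18],[14,4],[19,0],[39,17],[48,18],[49,17],[50,0]]
[[8,18],[14,4],[19,17],[34,0],[39,17],[48,18],[49,17],[50,0]]
[[8,18],[14,4],[19,17],[34,0],[39,17],[48,18],[49,17],[50,0]]
[[8,18],[14,4],[19,17],[34,7],[39,17],[48,18],[49,17],[50,0]]
[[8,18],[14,4],[19,17],[34,7],[39,17],[48,18],[49,17],[50,0]]
[[8,18],[14,4],[19,17],[34,7],[39,17],[48,18],[49,17],[50,0]]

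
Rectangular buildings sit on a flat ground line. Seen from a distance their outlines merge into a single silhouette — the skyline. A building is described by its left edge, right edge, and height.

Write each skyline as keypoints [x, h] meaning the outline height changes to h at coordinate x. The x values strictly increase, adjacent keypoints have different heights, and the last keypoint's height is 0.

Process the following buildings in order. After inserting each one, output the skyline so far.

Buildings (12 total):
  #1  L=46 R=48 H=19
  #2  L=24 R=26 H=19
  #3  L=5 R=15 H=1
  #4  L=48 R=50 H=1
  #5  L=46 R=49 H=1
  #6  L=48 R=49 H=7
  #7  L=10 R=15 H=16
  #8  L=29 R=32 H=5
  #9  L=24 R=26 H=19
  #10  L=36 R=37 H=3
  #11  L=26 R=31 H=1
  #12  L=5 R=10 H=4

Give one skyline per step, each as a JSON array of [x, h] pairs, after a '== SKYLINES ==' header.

== SKYLINES ==
[[46,19],[48,0]]
[[24,19],[26,0],[46,19],[48,0]]
[[5,1],[15,0],[24,19],[26,0],[46,19],[48,0]]
[[5,1],[15,0],[24,19],[26,0],[46,19],[48,1],[50,0]]
[[5,1],[15,0],[24,19],[26,0],[46,19],[48,1],[50,0]]
[[5,1],[15,0],[24,19],[26,0],[46,19],[48,7],[49,1],[50,0]]
[[5,1],[10,16],[15,0],[24,19],[26,0],[46,19],[48,7],[49,1],[50,0]]
[[5,1],[10,16],[15,0],[24,19],[26,0],[29,5],[32,0],[46,19],[48,7],[49,1],[50,0]]
[[5,1],[10,16],[15,0],[24,19],[26,0],[29,5],[32,0],[46,19],[48,7],[49,1],[50,0]]
[[5,1],[10,16],[15,0],[24,19],[26,0],[29,5],[32,0],[36,3],[37,0],[46,19],[48,7],[49,1],[50,0]]
[[5,1],[10,16],[15,0],[24,19],[26,1],[29,5],[32,0],[36,3],[37,0],[46,19],[48,7],[49,1],[50,0]]
[[5,4],[10,16],[15,0],[24,19],[26,1],[29,5],[32,0],[36,3],[37,0],[46,19],[48,7],[49,1],[50,0]]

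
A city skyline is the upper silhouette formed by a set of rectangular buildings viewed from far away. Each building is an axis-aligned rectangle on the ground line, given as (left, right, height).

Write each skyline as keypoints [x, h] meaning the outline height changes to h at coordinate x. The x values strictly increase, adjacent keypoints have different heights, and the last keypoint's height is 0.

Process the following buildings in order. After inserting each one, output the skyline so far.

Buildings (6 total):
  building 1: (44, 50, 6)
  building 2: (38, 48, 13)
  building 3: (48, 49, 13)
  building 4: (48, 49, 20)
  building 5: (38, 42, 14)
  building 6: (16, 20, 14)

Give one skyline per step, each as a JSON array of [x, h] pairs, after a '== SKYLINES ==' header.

== SKYLINES ==
[[44,6],[50,0]]
[[38,13],[48,6],[50,0]]
[[38,13],[49,6],[50,0]]
[[38,13],[48,20],[49,6],[50,0]]
[[38,14],[42,13],[48,20],[49,6],[50,0]]
[[16,14],[20,0],[38,14],[42,13],[48,20],[49,6],[50,0]]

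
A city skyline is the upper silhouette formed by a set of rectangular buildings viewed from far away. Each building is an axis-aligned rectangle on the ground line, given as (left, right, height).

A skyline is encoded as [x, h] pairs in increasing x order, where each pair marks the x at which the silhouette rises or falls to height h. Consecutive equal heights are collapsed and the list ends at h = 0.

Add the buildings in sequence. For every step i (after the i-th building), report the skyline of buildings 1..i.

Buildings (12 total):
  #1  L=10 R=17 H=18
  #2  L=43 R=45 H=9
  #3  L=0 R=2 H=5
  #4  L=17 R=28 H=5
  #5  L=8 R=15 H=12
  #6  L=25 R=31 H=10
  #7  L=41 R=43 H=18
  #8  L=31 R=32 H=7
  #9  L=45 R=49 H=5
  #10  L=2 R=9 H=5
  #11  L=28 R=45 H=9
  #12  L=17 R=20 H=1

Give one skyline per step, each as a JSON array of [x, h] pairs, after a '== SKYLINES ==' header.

== SKYLINES ==
[[10,18],[17,0]]
[[10,18],[17,0],[43,9],[45,0]]
[[0,5],[2,0],[10,18],[17,0],[43,9],[45,0]]
[[0,5],[2,0],[10,18],[17,5],[28,0],[43,9],[45,0]]
[[0,5],[2,0],[8,12],[10,18],[17,5],[28,0],[43,9],[45,0]]
[[0,5],[2,0],[8,12],[10,18],[17,5],[25,10],[31,0],[43,9],[45,0]]
[[0,5],[2,0],[8,12],[10,18],[17,5],[25,10],[31,0],[41,18],[43,9],[45,0]]
[[0,5],[2,0],[8,12],[10,18],[17,5],[25,10],[31,7],[32,0],[41,18],[43,9],[45,0]]
[[0,5],[2,0],[8,12],[10,18],[17,5],[25,10],[31,7],[32,0],[41,18],[43,9],[45,5],[49,0]]
[[0,5],[8,12],[10,18],[17,5],[25,10],[31,7],[32,0],[41,18],[43,9],[45,5],[49,0]]
[[0,5],[8,12],[10,18],[17,5],[25,10],[31,9],[41,18],[43,9],[45,5],[49,0]]
[[0,5],[8,12],[10,18],[17,5],[25,10],[31,9],[41,18],[43,9],[45,5],[49,0]]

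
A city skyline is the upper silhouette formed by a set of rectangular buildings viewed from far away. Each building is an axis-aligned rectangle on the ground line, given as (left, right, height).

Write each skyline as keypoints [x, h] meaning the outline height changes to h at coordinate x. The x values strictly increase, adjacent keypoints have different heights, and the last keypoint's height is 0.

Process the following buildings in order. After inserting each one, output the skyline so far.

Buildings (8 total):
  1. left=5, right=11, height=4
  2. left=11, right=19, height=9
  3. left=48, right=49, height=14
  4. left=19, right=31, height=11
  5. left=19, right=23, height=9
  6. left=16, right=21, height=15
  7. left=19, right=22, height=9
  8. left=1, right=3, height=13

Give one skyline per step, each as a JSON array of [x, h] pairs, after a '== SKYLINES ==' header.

== SKYLINES ==
[[5,4],[11,0]]
[[5,4],[11,9],[19,0]]
[[5,4],[11,9],[19,0],[48,14],[49,0]]
[[5,4],[11,9],[19,11],[31,0],[48,14],[49,0]]
[[5,4],[11,9],[19,11],[31,0],[48,14],[49,0]]
[[5,4],[11,9],[16,15],[21,11],[31,0],[48,14],[49,0]]
[[5,4],[11,9],[16,15],[21,11],[31,0],[48,14],[49,0]]
[[1,13],[3,0],[5,4],[11,9],[16,15],[21,11],[31,0],[48,14],[49,0]]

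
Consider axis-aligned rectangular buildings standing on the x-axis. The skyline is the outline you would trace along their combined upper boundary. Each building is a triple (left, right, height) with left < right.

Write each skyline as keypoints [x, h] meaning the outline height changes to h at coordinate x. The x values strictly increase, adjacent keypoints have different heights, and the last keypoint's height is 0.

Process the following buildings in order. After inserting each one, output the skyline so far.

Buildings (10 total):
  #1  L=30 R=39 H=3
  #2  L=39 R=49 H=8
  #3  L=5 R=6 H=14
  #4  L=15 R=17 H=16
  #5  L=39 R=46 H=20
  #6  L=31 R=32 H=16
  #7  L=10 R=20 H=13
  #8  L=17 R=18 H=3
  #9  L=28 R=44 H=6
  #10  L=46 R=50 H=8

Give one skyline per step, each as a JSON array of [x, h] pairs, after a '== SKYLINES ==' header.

== SKYLINES ==
[[30,3],[39,0]]
[[30,3],[39,8],[49,0]]
[[5,14],[6,0],[30,3],[39,8],[49,0]]
[[5,14],[6,0],[15,16],[17,0],[30,3],[39,8],[49,0]]
[[5,14],[6,0],[15,16],[17,0],[30,3],[39,20],[46,8],[49,0]]
[[5,14],[6,0],[15,16],[17,0],[30,3],[31,16],[32,3],[39,20],[46,8],[49,0]]
[[5,14],[6,0],[10,13],[15,16],[17,13],[20,0],[30,3],[31,16],[32,3],[39,20],[46,8],[49,0]]
[[5,14],[6,0],[10,13],[15,16],[17,13],[20,0],[30,3],[31,16],[32,3],[39,20],[46,8],[49,0]]
[[5,14],[6,0],[10,13],[15,16],[17,13],[20,0],[28,6],[31,16],[32,6],[39,20],[46,8],[49,0]]
[[5,14],[6,0],[10,13],[15,16],[17,13],[20,0],[28,6],[31,16],[32,6],[39,20],[46,8],[50,0]]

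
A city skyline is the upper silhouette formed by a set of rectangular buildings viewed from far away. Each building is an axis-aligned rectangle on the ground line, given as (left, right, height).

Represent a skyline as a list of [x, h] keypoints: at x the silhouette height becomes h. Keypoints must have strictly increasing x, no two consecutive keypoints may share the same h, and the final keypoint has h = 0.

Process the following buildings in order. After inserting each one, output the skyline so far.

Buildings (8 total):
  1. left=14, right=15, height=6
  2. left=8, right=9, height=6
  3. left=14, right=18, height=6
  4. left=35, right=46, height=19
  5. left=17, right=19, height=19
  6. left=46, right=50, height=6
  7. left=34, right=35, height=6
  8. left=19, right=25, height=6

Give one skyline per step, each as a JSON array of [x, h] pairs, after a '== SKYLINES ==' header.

== SKYLINES ==
[[14,6],[15,0]]
[[8,6],[9,0],[14,6],[15,0]]
[[8,6],[9,0],[14,6],[18,0]]
[[8,6],[9,0],[14,6],[18,0],[35,19],[46,0]]
[[8,6],[9,0],[14,6],[17,19],[19,0],[35,19],[46,0]]
[[8,6],[9,0],[14,6],[17,19],[19,0],[35,19],[46,6],[50,0]]
[[8,6],[9,0],[14,6],[17,19],[19,0],[34,6],[35,19],[46,6],[50,0]]
[[8,6],[9,0],[14,6],[17,19],[19,6],[25,0],[34,6],[35,19],[46,6],[50,0]]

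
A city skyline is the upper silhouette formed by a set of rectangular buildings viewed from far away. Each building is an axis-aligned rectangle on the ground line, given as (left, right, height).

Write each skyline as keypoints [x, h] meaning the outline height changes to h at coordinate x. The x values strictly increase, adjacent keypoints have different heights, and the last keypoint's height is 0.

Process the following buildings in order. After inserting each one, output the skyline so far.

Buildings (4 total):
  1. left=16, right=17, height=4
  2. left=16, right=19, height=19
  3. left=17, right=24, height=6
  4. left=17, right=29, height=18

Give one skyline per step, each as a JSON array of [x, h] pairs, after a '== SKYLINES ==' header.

== SKYLINES ==
[[16,4],[17,0]]
[[16,19],[19,0]]
[[16,19],[19,6],[24,0]]
[[16,19],[19,18],[29,0]]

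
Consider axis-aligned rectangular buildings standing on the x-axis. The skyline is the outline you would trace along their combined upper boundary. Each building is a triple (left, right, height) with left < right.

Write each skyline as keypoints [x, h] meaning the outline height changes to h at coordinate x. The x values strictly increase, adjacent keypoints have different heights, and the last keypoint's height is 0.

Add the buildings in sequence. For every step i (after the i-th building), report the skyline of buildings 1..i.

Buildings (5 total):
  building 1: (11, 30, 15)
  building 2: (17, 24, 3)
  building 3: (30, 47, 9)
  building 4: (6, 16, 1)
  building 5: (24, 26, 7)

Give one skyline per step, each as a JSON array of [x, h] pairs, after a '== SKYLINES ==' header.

== SKYLINES ==
[[11,15],[30,0]]
[[11,15],[30,0]]
[[11,15],[30,9],[47,0]]
[[6,1],[11,15],[30,9],[47,0]]
[[6,1],[11,15],[30,9],[47,0]]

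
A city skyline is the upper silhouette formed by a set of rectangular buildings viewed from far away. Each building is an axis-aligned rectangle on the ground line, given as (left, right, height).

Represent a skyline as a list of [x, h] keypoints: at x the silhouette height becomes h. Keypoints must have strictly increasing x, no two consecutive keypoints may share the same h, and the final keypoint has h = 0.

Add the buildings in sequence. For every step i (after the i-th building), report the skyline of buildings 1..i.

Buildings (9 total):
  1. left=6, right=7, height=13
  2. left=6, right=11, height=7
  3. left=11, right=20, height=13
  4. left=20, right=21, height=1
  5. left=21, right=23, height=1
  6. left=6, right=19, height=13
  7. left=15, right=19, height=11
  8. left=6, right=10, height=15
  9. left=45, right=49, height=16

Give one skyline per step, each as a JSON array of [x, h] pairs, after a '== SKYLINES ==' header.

== SKYLINES ==
[[6,13],[7,0]]
[[6,13],[7,7],[11,0]]
[[6,13],[7,7],[11,13],[20,0]]
[[6,13],[7,7],[11,13],[20,1],[21,0]]
[[6,13],[7,7],[11,13],[20,1],[23,0]]
[[6,13],[20,1],[23,0]]
[[6,13],[20,1],[23,0]]
[[6,15],[10,13],[20,1],[23,0]]
[[6,15],[10,13],[20,1],[23,0],[45,16],[49,0]]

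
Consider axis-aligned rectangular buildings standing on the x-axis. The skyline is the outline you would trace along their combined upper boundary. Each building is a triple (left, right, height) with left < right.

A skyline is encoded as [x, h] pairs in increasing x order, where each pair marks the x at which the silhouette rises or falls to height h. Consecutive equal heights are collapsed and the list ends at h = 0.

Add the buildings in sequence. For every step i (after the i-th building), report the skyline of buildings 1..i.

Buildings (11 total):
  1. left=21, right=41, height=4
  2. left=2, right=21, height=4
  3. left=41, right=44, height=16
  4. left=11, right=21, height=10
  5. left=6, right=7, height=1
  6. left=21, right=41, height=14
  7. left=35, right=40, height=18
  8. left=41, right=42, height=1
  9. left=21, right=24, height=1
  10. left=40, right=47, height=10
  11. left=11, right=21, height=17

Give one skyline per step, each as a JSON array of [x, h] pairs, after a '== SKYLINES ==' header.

== SKYLINES ==
[[21,4],[41,0]]
[[2,4],[41,0]]
[[2,4],[41,16],[44,0]]
[[2,4],[11,10],[21,4],[41,16],[44,0]]
[[2,4],[11,10],[21,4],[41,16],[44,0]]
[[2,4],[11,10],[21,14],[41,16],[44,0]]
[[2,4],[11,10],[21,14],[35,18],[40,14],[41,16],[44,0]]
[[2,4],[11,10],[21,14],[35,18],[40,14],[41,16],[44,0]]
[[2,4],[11,10],[21,14],[35,18],[40,14],[41,16],[44,0]]
[[2,4],[11,10],[21,14],[35,18],[40,14],[41,16],[44,10],[47,0]]
[[2,4],[11,17],[21,14],[35,18],[40,14],[41,16],[44,10],[47,0]]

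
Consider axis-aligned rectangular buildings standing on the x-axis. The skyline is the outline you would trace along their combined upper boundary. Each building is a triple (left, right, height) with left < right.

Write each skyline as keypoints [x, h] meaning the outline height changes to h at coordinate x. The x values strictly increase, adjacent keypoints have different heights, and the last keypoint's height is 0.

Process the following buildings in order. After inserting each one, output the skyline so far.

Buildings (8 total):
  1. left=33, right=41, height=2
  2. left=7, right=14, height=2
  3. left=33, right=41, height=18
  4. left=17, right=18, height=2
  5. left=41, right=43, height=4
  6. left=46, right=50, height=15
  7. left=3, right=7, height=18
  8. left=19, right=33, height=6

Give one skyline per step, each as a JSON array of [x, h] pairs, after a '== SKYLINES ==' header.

== SKYLINES ==
[[33,2],[41,0]]
[[7,2],[14,0],[33,2],[41,0]]
[[7,2],[14,0],[33,18],[41,0]]
[[7,2],[14,0],[17,2],[18,0],[33,18],[41,0]]
[[7,2],[14,0],[17,2],[18,0],[33,18],[41,4],[43,0]]
[[7,2],[14,0],[17,2],[18,0],[33,18],[41,4],[43,0],[46,15],[50,0]]
[[3,18],[7,2],[14,0],[17,2],[18,0],[33,18],[41,4],[43,0],[46,15],[50,0]]
[[3,18],[7,2],[14,0],[17,2],[18,0],[19,6],[33,18],[41,4],[43,0],[46,15],[50,0]]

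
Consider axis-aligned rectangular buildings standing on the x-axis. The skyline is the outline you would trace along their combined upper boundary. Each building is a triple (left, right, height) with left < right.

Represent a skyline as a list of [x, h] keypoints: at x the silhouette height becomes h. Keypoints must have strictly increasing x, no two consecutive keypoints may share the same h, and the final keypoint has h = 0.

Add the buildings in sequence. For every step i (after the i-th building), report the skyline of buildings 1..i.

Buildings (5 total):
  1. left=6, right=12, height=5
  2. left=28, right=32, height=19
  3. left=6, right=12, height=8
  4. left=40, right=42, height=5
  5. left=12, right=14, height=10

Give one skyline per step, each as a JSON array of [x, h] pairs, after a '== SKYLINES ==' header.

== SKYLINES ==
[[6,5],[12,0]]
[[6,5],[12,0],[28,19],[32,0]]
[[6,8],[12,0],[28,19],[32,0]]
[[6,8],[12,0],[28,19],[32,0],[40,5],[42,0]]
[[6,8],[12,10],[14,0],[28,19],[32,0],[40,5],[42,0]]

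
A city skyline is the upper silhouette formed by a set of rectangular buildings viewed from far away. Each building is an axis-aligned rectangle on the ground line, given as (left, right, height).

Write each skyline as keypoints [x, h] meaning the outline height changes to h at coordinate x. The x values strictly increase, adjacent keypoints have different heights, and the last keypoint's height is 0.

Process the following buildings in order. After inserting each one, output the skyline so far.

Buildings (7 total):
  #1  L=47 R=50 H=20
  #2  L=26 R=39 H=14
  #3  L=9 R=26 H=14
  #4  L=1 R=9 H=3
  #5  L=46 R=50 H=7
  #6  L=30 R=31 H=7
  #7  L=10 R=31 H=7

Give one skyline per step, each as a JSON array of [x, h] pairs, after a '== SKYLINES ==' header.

== SKYLINES ==
[[47,20],[50,0]]
[[26,14],[39,0],[47,20],[50,0]]
[[9,14],[39,0],[47,20],[50,0]]
[[1,3],[9,14],[39,0],[47,20],[50,0]]
[[1,3],[9,14],[39,0],[46,7],[47,20],[50,0]]
[[1,3],[9,14],[39,0],[46,7],[47,20],[50,0]]
[[1,3],[9,14],[39,0],[46,7],[47,20],[50,0]]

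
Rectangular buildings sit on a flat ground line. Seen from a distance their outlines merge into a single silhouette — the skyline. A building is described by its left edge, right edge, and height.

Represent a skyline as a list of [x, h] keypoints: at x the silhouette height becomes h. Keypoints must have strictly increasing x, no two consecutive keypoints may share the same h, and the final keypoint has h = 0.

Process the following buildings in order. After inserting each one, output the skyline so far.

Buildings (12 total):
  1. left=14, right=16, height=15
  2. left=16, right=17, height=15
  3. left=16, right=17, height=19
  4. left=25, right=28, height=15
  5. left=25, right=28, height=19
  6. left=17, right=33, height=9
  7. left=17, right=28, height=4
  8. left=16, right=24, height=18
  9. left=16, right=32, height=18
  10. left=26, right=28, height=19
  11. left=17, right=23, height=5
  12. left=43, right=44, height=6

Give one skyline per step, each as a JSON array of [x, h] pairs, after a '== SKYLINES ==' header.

== SKYLINES ==
[[14,15],[16,0]]
[[14,15],[17,0]]
[[14,15],[16,19],[17,0]]
[[14,15],[16,19],[17,0],[25,15],[28,0]]
[[14,15],[16,19],[17,0],[25,19],[28,0]]
[[14,15],[16,19],[17,9],[25,19],[28,9],[33,0]]
[[14,15],[16,19],[17,9],[25,19],[28,9],[33,0]]
[[14,15],[16,19],[17,18],[24,9],[25,19],[28,9],[33,0]]
[[14,15],[16,19],[17,18],[25,19],[28,18],[32,9],[33,0]]
[[14,15],[16,19],[17,18],[25,19],[28,18],[32,9],[33,0]]
[[14,15],[16,19],[17,18],[25,19],[28,18],[32,9],[33,0]]
[[14,15],[16,19],[17,18],[25,19],[28,18],[32,9],[33,0],[43,6],[44,0]]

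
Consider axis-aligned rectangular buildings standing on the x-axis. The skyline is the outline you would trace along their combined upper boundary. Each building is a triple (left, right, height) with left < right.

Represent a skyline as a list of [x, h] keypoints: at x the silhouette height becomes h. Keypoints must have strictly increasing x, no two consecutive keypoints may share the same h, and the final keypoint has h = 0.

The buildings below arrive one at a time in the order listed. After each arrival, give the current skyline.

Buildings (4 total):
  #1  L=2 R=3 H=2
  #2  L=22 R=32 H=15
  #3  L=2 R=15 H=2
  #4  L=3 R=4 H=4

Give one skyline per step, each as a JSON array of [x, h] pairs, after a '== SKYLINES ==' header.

== SKYLINES ==
[[2,2],[3,0]]
[[2,2],[3,0],[22,15],[32,0]]
[[2,2],[15,0],[22,15],[32,0]]
[[2,2],[3,4],[4,2],[15,0],[22,15],[32,0]]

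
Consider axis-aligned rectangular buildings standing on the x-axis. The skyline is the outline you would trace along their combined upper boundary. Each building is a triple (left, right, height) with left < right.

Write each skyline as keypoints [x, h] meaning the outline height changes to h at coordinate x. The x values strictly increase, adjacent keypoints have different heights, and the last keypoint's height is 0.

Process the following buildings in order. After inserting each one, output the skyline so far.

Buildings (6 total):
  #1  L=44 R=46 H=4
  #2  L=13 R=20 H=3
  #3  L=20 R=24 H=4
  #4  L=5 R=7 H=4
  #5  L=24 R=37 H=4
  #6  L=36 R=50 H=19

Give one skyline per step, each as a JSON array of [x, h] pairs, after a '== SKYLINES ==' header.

== SKYLINES ==
[[44,4],[46,0]]
[[13,3],[20,0],[44,4],[46,0]]
[[13,3],[20,4],[24,0],[44,4],[46,0]]
[[5,4],[7,0],[13,3],[20,4],[24,0],[44,4],[46,0]]
[[5,4],[7,0],[13,3],[20,4],[37,0],[44,4],[46,0]]
[[5,4],[7,0],[13,3],[20,4],[36,19],[50,0]]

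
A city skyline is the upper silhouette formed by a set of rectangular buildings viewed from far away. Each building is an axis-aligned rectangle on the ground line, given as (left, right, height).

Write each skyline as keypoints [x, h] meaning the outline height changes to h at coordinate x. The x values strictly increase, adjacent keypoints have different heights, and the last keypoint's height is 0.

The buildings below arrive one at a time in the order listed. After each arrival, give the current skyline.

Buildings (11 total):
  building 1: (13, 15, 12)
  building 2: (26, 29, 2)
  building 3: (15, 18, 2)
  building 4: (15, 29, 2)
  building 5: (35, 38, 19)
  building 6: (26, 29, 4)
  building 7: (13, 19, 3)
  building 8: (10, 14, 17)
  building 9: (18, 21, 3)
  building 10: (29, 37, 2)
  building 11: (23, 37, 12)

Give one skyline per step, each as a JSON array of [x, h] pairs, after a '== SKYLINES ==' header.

== SKYLINES ==
[[13,12],[15,0]]
[[13,12],[15,0],[26,2],[29,0]]
[[13,12],[15,2],[18,0],[26,2],[29,0]]
[[13,12],[15,2],[29,0]]
[[13,12],[15,2],[29,0],[35,19],[38,0]]
[[13,12],[15,2],[26,4],[29,0],[35,19],[38,0]]
[[13,12],[15,3],[19,2],[26,4],[29,0],[35,19],[38,0]]
[[10,17],[14,12],[15,3],[19,2],[26,4],[29,0],[35,19],[38,0]]
[[10,17],[14,12],[15,3],[21,2],[26,4],[29,0],[35,19],[38,0]]
[[10,17],[14,12],[15,3],[21,2],[26,4],[29,2],[35,19],[38,0]]
[[10,17],[14,12],[15,3],[21,2],[23,12],[35,19],[38,0]]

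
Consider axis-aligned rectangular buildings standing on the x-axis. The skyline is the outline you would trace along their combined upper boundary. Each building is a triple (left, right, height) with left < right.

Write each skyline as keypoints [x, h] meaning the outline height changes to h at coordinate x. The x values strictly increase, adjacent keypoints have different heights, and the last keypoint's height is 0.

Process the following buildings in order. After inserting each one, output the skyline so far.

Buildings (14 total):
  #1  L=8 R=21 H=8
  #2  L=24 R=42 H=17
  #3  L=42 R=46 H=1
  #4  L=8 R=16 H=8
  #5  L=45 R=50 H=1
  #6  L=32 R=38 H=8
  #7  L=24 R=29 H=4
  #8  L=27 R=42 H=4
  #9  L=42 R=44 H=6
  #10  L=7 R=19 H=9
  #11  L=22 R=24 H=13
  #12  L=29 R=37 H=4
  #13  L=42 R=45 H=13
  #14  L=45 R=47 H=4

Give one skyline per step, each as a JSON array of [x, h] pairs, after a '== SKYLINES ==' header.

== SKYLINES ==
[[8,8],[21,0]]
[[8,8],[21,0],[24,17],[42,0]]
[[8,8],[21,0],[24,17],[42,1],[46,0]]
[[8,8],[21,0],[24,17],[42,1],[46,0]]
[[8,8],[21,0],[24,17],[42,1],[50,0]]
[[8,8],[21,0],[24,17],[42,1],[50,0]]
[[8,8],[21,0],[24,17],[42,1],[50,0]]
[[8,8],[21,0],[24,17],[42,1],[50,0]]
[[8,8],[21,0],[24,17],[42,6],[44,1],[50,0]]
[[7,9],[19,8],[21,0],[24,17],[42,6],[44,1],[50,0]]
[[7,9],[19,8],[21,0],[22,13],[24,17],[42,6],[44,1],[50,0]]
[[7,9],[19,8],[21,0],[22,13],[24,17],[42,6],[44,1],[50,0]]
[[7,9],[19,8],[21,0],[22,13],[24,17],[42,13],[45,1],[50,0]]
[[7,9],[19,8],[21,0],[22,13],[24,17],[42,13],[45,4],[47,1],[50,0]]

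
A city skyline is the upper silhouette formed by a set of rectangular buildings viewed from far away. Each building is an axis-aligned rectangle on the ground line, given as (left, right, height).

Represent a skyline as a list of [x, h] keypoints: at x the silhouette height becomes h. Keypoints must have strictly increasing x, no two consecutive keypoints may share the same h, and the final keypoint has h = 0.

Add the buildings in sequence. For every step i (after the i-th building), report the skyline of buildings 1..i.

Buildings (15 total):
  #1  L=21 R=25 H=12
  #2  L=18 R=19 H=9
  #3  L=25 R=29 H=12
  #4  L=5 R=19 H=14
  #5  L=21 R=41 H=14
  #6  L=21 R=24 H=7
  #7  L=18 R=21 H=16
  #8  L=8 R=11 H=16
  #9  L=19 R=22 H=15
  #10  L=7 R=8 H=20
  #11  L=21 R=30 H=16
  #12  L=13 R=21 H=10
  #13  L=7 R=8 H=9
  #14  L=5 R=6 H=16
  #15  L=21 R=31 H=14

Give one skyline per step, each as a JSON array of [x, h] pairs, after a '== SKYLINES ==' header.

== SKYLINES ==
[[21,12],[25,0]]
[[18,9],[19,0],[21,12],[25,0]]
[[18,9],[19,0],[21,12],[29,0]]
[[5,14],[19,0],[21,12],[29,0]]
[[5,14],[19,0],[21,14],[41,0]]
[[5,14],[19,0],[21,14],[41,0]]
[[5,14],[18,16],[21,14],[41,0]]
[[5,14],[8,16],[11,14],[18,16],[21,14],[41,0]]
[[5,14],[8,16],[11,14],[18,16],[21,15],[22,14],[41,0]]
[[5,14],[7,20],[8,16],[11,14],[18,16],[21,15],[22,14],[41,0]]
[[5,14],[7,20],[8,16],[11,14],[18,16],[30,14],[41,0]]
[[5,14],[7,20],[8,16],[11,14],[18,16],[30,14],[41,0]]
[[5,14],[7,20],[8,16],[11,14],[18,16],[30,14],[41,0]]
[[5,16],[6,14],[7,20],[8,16],[11,14],[18,16],[30,14],[41,0]]
[[5,16],[6,14],[7,20],[8,16],[11,14],[18,16],[30,14],[41,0]]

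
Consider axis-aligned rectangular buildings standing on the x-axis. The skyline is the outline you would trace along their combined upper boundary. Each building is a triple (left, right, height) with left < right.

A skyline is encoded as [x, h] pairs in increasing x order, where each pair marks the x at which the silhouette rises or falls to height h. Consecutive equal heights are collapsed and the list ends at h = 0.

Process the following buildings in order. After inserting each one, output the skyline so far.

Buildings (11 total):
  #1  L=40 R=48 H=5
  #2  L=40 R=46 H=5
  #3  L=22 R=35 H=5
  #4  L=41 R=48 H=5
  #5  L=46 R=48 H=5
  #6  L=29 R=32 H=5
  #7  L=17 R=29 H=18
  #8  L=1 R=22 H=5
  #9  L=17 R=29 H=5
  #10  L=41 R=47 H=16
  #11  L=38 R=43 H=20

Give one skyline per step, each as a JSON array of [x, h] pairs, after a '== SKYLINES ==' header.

== SKYLINES ==
[[40,5],[48,0]]
[[40,5],[48,0]]
[[22,5],[35,0],[40,5],[48,0]]
[[22,5],[35,0],[40,5],[48,0]]
[[22,5],[35,0],[40,5],[48,0]]
[[22,5],[35,0],[40,5],[48,0]]
[[17,18],[29,5],[35,0],[40,5],[48,0]]
[[1,5],[17,18],[29,5],[35,0],[40,5],[48,0]]
[[1,5],[17,18],[29,5],[35,0],[40,5],[48,0]]
[[1,5],[17,18],[29,5],[35,0],[40,5],[41,16],[47,5],[48,0]]
[[1,5],[17,18],[29,5],[35,0],[38,20],[43,16],[47,5],[48,0]]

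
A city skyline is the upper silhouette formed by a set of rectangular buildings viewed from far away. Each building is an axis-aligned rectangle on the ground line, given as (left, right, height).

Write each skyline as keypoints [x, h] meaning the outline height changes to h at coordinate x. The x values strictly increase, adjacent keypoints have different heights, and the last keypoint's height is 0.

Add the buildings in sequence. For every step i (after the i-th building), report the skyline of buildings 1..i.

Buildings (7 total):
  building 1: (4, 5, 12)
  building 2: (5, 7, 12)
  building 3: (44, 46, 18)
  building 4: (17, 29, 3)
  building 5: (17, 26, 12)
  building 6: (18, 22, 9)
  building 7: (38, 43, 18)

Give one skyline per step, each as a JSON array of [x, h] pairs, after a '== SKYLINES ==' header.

== SKYLINES ==
[[4,12],[5,0]]
[[4,12],[7,0]]
[[4,12],[7,0],[44,18],[46,0]]
[[4,12],[7,0],[17,3],[29,0],[44,18],[46,0]]
[[4,12],[7,0],[17,12],[26,3],[29,0],[44,18],[46,0]]
[[4,12],[7,0],[17,12],[26,3],[29,0],[44,18],[46,0]]
[[4,12],[7,0],[17,12],[26,3],[29,0],[38,18],[43,0],[44,18],[46,0]]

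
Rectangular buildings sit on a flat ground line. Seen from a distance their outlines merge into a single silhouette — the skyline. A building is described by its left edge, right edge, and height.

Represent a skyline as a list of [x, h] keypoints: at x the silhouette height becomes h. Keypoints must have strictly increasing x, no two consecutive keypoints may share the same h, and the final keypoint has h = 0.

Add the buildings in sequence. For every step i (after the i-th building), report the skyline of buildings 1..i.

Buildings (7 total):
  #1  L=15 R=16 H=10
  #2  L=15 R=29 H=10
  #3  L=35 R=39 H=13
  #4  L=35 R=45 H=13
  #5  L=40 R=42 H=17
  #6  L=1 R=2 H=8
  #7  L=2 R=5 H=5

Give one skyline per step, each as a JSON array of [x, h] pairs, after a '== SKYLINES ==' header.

== SKYLINES ==
[[15,10],[16,0]]
[[15,10],[29,0]]
[[15,10],[29,0],[35,13],[39,0]]
[[15,10],[29,0],[35,13],[45,0]]
[[15,10],[29,0],[35,13],[40,17],[42,13],[45,0]]
[[1,8],[2,0],[15,10],[29,0],[35,13],[40,17],[42,13],[45,0]]
[[1,8],[2,5],[5,0],[15,10],[29,0],[35,13],[40,17],[42,13],[45,0]]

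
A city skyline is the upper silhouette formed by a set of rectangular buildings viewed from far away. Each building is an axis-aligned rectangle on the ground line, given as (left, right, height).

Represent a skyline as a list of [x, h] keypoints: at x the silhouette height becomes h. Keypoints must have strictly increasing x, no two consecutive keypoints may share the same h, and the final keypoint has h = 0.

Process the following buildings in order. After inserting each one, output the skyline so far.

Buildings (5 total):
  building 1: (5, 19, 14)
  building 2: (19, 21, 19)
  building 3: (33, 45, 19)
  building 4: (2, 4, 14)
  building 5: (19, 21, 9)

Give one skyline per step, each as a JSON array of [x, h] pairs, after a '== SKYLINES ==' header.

== SKYLINES ==
[[5,14],[19,0]]
[[5,14],[19,19],[21,0]]
[[5,14],[19,19],[21,0],[33,19],[45,0]]
[[2,14],[4,0],[5,14],[19,19],[21,0],[33,19],[45,0]]
[[2,14],[4,0],[5,14],[19,19],[21,0],[33,19],[45,0]]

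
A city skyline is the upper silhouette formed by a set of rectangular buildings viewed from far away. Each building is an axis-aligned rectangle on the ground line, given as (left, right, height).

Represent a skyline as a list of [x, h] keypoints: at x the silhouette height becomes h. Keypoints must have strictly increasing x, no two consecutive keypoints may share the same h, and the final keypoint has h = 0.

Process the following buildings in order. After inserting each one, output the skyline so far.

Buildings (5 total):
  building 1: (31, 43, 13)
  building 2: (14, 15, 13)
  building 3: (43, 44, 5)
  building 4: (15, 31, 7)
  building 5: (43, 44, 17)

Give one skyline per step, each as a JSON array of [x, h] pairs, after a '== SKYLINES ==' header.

== SKYLINES ==
[[31,13],[43,0]]
[[14,13],[15,0],[31,13],[43,0]]
[[14,13],[15,0],[31,13],[43,5],[44,0]]
[[14,13],[15,7],[31,13],[43,5],[44,0]]
[[14,13],[15,7],[31,13],[43,17],[44,0]]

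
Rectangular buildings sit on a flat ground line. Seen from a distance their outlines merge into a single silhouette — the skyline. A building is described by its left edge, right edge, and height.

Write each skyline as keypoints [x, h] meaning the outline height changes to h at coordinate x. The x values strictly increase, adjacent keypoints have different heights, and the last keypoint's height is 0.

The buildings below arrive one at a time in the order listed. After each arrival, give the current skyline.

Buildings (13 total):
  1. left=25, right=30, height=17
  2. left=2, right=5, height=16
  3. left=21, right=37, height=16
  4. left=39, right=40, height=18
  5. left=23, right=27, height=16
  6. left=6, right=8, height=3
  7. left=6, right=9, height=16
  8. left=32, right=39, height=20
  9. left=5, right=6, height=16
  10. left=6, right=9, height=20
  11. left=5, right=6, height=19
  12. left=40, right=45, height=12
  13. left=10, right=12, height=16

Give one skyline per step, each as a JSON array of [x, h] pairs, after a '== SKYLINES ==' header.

== SKYLINES ==
[[25,17],[30,0]]
[[2,16],[5,0],[25,17],[30,0]]
[[2,16],[5,0],[21,16],[25,17],[30,16],[37,0]]
[[2,16],[5,0],[21,16],[25,17],[30,16],[37,0],[39,18],[40,0]]
[[2,16],[5,0],[21,16],[25,17],[30,16],[37,0],[39,18],[40,0]]
[[2,16],[5,0],[6,3],[8,0],[21,16],[25,17],[30,16],[37,0],[39,18],[40,0]]
[[2,16],[5,0],[6,16],[9,0],[21,16],[25,17],[30,16],[37,0],[39,18],[40,0]]
[[2,16],[5,0],[6,16],[9,0],[21,16],[25,17],[30,16],[32,20],[39,18],[40,0]]
[[2,16],[9,0],[21,16],[25,17],[30,16],[32,20],[39,18],[40,0]]
[[2,16],[6,20],[9,0],[21,16],[25,17],[30,16],[32,20],[39,18],[40,0]]
[[2,16],[5,19],[6,20],[9,0],[21,16],[25,17],[30,16],[32,20],[39,18],[40,0]]
[[2,16],[5,19],[6,20],[9,0],[21,16],[25,17],[30,16],[32,20],[39,18],[40,12],[45,0]]
[[2,16],[5,19],[6,20],[9,0],[10,16],[12,0],[21,16],[25,17],[30,16],[32,20],[39,18],[40,12],[45,0]]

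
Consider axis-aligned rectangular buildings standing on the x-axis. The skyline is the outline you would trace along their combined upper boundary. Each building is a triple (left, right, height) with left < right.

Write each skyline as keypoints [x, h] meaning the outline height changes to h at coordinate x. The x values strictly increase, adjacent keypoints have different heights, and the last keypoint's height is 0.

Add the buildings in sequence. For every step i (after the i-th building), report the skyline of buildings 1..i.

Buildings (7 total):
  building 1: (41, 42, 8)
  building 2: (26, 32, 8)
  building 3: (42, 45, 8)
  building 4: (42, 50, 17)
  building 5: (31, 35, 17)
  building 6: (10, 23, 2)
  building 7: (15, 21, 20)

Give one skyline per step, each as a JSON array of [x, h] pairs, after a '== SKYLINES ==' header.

== SKYLINES ==
[[41,8],[42,0]]
[[26,8],[32,0],[41,8],[42,0]]
[[26,8],[32,0],[41,8],[45,0]]
[[26,8],[32,0],[41,8],[42,17],[50,0]]
[[26,8],[31,17],[35,0],[41,8],[42,17],[50,0]]
[[10,2],[23,0],[26,8],[31,17],[35,0],[41,8],[42,17],[50,0]]
[[10,2],[15,20],[21,2],[23,0],[26,8],[31,17],[35,0],[41,8],[42,17],[50,0]]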